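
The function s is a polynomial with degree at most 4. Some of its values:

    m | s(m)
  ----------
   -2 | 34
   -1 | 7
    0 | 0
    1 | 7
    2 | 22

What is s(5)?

First differences: -27, -7, 7, 15. Second differences: 20, 14, 8. Third differences: -6, -6.
Level-3 differences are constant, so s has degree 3.
Fitting a degree-3 polynomial gives s(m) = -m³ + 7m² + m.
Then s(5) = 55.

55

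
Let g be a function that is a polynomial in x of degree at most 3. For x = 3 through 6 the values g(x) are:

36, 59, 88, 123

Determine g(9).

264

First differences: 23, 29, 35. Second differences: 6, 6.
Level-2 differences are constant, so g has degree 2.
Fitting a degree-2 polynomial gives g(x) = 3x² + 2x + 3.
Then g(9) = 264.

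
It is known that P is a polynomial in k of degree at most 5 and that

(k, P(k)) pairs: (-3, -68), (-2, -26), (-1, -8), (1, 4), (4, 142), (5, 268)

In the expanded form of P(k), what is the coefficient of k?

4

Write P(k) = ak^5 + bk^4 + ck³ + dk² + ek + p; the 6 given values yield a linear system in the 6 coefficients.
Solving, the top 2 coefficients vanish, and P(k) = 2k³ + 4k - 2.
The coefficient of k is 4.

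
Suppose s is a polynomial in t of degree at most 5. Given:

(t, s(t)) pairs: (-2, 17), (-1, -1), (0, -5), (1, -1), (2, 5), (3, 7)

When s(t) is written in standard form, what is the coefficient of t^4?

First differences: -18, -4, 4, 6, 2. Second differences: 14, 8, 2, -4. Third differences: -6, -6, -6.
Level-3 differences are constant, so s has degree 3.
Fitting a degree-3 polynomial gives s(t) = -t³ + 4t² + t - 5.
The coefficient of t^4 is 0.

0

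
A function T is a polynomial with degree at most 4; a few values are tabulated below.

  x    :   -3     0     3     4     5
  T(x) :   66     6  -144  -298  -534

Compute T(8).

Write T(x) = ax^4 + bx³ + cx² + dx + e; the 5 given values yield a linear system in the 5 coefficients.
Solving, the leading coefficient vanishes, and T(x) = -3x³ - 5x² - 8x + 6.
Then T(8) = -1914.

-1914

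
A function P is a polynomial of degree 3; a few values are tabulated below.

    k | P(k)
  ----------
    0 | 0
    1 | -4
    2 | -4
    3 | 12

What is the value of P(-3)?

Write P(k) = ak³ + bk² + ck + d; the 4 given values yield a linear system in the 4 coefficients.
Solving, P(k) = 2k³ - 4k² - 2k.
Then P(-3) = -84.

-84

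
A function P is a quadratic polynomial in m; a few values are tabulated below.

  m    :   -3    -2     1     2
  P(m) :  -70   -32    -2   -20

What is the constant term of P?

2

Write P(m) = am² + bm + c; the 4 given values yield a linear system in the 3 coefficients.
Solving, P(m) = -7m² + 3m + 2.
The constant term is P(0) = 2.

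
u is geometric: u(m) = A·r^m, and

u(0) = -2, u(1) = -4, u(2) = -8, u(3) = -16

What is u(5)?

-64

Consecutive ratio: -4/(-2) = 2, and -8/(-4) = 2, so r = 2.
Then A·2^0 = -2 gives A = -2, and u(m) = -2·2^m.
u(5) = -2·2^5 = -64.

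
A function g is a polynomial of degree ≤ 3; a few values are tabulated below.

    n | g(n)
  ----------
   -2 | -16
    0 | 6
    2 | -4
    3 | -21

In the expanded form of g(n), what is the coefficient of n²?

-4

Write g(n) = an³ + bn² + cn + d; the 4 given values yield a linear system in the 4 coefficients.
Solving, the leading coefficient vanishes, and g(n) = -4n² + 3n + 6.
The coefficient of n² is -4.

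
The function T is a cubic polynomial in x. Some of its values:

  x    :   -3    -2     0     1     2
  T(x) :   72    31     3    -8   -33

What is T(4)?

-173

Write T(x) = ax³ + bx² + cx + d; the 5 given values yield a linear system in the 4 coefficients.
Solving, T(x) = -2x³ - x² - 8x + 3.
Then T(4) = -173.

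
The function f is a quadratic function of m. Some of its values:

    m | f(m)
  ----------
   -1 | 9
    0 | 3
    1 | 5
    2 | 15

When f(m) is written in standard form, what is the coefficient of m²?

4

Write f(m) = am² + bm + c; the 4 given values yield a linear system in the 3 coefficients.
Solving, f(m) = 4m² - 2m + 3.
The coefficient of m² is 4.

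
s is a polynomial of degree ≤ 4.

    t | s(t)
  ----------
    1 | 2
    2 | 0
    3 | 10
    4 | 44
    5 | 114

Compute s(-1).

-6

First differences: -2, 10, 34, 70. Second differences: 12, 24, 36. Third differences: 12, 12.
Level-3 differences are constant, so s has degree 3.
Fitting a degree-3 polynomial gives s(t) = 2t³ - 6t² + 2t + 4.
Then s(-1) = -6.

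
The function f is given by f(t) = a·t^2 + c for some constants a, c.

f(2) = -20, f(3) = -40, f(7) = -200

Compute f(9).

-328

From f(2) = -20 and f(3) = -40: 4a + c = -20 and 9a + c = -40.
Subtracting: 5a = -20, so a = -4; then c = -20 − (-4)·4 = -4.
So f(t) = -4t² − 4, and f(9) = -328.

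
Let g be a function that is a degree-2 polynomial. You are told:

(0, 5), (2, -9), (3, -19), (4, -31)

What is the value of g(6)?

-61

Write g(t) = at² + bt + c; the 4 given values yield a linear system in the 3 coefficients.
Solving, g(t) = -t² - 5t + 5.
Then g(6) = -61.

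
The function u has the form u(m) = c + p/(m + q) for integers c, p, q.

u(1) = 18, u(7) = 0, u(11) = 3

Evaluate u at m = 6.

-2

(u(m) − c)(m + q) = p for each data point; the three points give a linear system in c and q, then p follows.
Solving: c = 6, q = -3, p = -24, so u(m) = 6 − 24/(m − 3).
Then u(6) = 6 − 24/3 = -2.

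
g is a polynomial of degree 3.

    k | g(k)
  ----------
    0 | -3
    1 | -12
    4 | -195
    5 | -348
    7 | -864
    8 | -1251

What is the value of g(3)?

Write g(k) = ak³ + bk² + ck + d; the 6 given values yield a linear system in the 4 coefficients.
Solving, g(k) = -2k³ - 3k² - 4k - 3.
Then g(3) = -96.

-96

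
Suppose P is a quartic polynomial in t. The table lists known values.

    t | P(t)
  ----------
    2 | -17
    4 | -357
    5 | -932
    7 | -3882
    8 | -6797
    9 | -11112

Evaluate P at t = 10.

-17217

Write P(t) = at^4 + bt³ + ct² + dt + e; the 6 given values yield a linear system in the 5 coefficients.
Solving, P(t) = -2t^4 + 3t³ - 2t² - 2t + 3.
Then P(10) = -17217.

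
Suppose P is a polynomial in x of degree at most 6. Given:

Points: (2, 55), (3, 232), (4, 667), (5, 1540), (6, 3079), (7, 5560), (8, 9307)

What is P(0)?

First differences: 177, 435, 873, 1539, 2481, 3747. Second differences: 258, 438, 666, 942, 1266. Third differences: 180, 228, 276, 324. Fourth differences: 48, 48, 48.
Level-4 differences are constant, so P has degree 4.
Fitting a degree-4 polynomial gives P(x) = 2x^4 + 2x³ + x² + 4x - 5.
The constant term is P(0) = -5.

-5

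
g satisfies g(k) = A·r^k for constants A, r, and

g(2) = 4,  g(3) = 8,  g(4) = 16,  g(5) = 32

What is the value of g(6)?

Consecutive ratio: 8/4 = 2, and 16/8 = 2, so r = 2.
Then A·2^2 = 4 gives A = 1, and g(k) = 1·2^k.
g(6) = 1·2^6 = 64.

64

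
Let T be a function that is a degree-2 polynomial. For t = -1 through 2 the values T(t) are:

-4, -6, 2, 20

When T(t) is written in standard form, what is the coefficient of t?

First differences: -2, 8, 18. Second differences: 10, 10.
Level-2 differences are constant, so T has degree 2.
Fitting a degree-2 polynomial gives T(t) = 5t² + 3t - 6.
The coefficient of t is 3.

3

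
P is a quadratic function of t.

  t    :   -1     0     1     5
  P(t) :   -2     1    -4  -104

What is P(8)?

-263

Write P(t) = at² + bt + c; the 4 given values yield a linear system in the 3 coefficients.
Solving, P(t) = -4t² - t + 1.
Then P(8) = -263.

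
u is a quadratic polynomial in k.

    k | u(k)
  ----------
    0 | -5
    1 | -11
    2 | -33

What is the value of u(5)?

-195

Write u(k) = ak² + bk + c; the 3 given values yield a linear system in the 3 coefficients.
Solving, u(k) = -8k² + 2k - 5.
Then u(5) = -195.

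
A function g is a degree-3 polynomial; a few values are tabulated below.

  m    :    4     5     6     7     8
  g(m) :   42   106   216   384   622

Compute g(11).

1876

First differences: 64, 110, 168, 238. Second differences: 46, 58, 70. Third differences: 12, 12.
Level-3 differences are constant, so g has degree 3.
Fitting a degree-3 polynomial gives g(m) = 2m³ - 7m² + 5m + 6.
Then g(11) = 1876.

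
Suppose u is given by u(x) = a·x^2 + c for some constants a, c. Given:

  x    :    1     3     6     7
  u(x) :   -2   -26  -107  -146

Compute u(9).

From u(1) = -2 and u(3) = -26: 1a + c = -2 and 9a + c = -26.
Subtracting: 8a = -24, so a = -3; then c = -2 − (-3)·1 = 1.
So u(x) = -3x² + 1, and u(9) = -242.

-242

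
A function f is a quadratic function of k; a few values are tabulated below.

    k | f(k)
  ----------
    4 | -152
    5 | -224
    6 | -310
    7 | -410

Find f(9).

-652

First differences: -72, -86, -100. Second differences: -14, -14.
Level-2 differences are constant, so f has degree 2.
Fitting a degree-2 polynomial gives f(k) = -7k² - 9k - 4.
Then f(9) = -652.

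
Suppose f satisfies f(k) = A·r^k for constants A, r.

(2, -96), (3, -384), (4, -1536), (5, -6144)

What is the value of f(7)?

-98304

Consecutive ratio: -384/(-96) = 4, and -1536/(-384) = 4, so r = 4.
Then A·4^2 = -96 gives A = -6, and f(k) = -6·4^k.
f(7) = -6·4^7 = -98304.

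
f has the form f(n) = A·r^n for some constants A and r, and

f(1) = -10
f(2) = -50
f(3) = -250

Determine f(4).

Consecutive ratio: -50/(-10) = 5, and -250/(-50) = 5, so r = 5.
Then A·5^1 = -10 gives A = -2, and f(n) = -2·5^n.
f(4) = -2·5^4 = -1250.

-1250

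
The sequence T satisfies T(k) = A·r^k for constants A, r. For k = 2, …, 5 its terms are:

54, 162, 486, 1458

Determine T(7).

Consecutive ratio: 162/54 = 3, and 486/162 = 3, so r = 3.
Then A·3^2 = 54 gives A = 6, and T(k) = 6·3^k.
T(7) = 6·3^7 = 13122.

13122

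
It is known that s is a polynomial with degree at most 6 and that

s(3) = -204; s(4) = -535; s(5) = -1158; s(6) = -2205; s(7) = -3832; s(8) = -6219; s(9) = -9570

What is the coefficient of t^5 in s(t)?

0

First differences: -331, -623, -1047, -1627, -2387, -3351. Second differences: -292, -424, -580, -760, -964. Third differences: -132, -156, -180, -204. Fourth differences: -24, -24, -24.
Level-4 differences are constant, so s has degree 4.
Fitting a degree-4 polynomial gives s(t) = -t^4 - 4t³ - t² - t - 3.
The coefficient of t^5 is 0.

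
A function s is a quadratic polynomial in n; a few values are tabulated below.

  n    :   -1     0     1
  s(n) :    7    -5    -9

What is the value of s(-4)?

91

Write s(n) = an² + bn + c; the 3 given values yield a linear system in the 3 coefficients.
Solving, s(n) = 4n² - 8n - 5.
Then s(-4) = 91.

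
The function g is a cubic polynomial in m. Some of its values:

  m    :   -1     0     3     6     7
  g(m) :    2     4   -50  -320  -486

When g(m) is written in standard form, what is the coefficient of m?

0

Write g(m) = am³ + bm² + cm + d; the 5 given values yield a linear system in the 4 coefficients.
Solving, g(m) = -m³ - 3m² + 4.
The coefficient of m is 0.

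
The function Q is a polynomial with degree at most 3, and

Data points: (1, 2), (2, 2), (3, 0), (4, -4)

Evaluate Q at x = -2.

-10

First differences: 0, -2, -4. Second differences: -2, -2.
Level-2 differences are constant, so Q has degree 2.
Fitting a degree-2 polynomial gives Q(x) = -x² + 3x.
Then Q(-2) = -10.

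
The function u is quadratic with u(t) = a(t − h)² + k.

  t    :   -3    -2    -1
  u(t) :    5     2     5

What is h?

-2

First differences -3, 3; second difference 6 = 2a, so a = 3.
Expanding, the t-coefficient is −2ah = -6h; matching it to the data gives h = -2, and then k = 2.
So u(t) = 3(t + 2)² + 2.
Hence h = -2.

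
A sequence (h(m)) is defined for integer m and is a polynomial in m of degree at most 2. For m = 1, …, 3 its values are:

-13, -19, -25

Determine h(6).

First differences: -6, -6.
Level-1 differences are constant, so h has degree 1.
Fitting a degree-1 polynomial gives h(m) = -6m - 7.
Then h(6) = -43.

-43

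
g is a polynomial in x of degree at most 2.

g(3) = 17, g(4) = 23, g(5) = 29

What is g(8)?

47

First differences: 6, 6.
Level-1 differences are constant, so g has degree 1.
Fitting a degree-1 polynomial gives g(x) = 6x - 1.
Then g(8) = 47.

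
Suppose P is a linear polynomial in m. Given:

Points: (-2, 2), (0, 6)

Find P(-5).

Write P(m) = am + b; the 2 given values yield a linear system in the 2 coefficients.
Solving, P(m) = 2m + 6.
Then P(-5) = -4.

-4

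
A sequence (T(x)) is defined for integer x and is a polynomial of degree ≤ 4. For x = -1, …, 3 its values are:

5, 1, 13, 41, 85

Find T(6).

First differences: -4, 12, 28, 44. Second differences: 16, 16, 16.
Level-2 differences are constant, so T has degree 2.
Fitting a degree-2 polynomial gives T(x) = 8x² + 4x + 1.
Then T(6) = 313.

313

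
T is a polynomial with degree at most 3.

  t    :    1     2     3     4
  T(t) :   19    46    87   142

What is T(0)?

6

Write T(t) = at³ + bt² + ct + d; the 4 given values yield a linear system in the 4 coefficients.
Solving, the leading coefficient vanishes, and T(t) = 7t² + 6t + 6.
The constant term is T(0) = 6.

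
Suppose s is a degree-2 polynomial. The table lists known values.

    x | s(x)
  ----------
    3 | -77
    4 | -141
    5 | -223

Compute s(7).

-441

Write s(x) = ax² + bx + c; the 3 given values yield a linear system in the 3 coefficients.
Solving, s(x) = -9x² - x + 7.
Then s(7) = -441.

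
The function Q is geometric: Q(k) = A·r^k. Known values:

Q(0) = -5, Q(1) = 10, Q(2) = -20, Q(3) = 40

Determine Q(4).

Consecutive ratio: 10/(-5) = -2, and -20/10 = -2, so r = -2.
Then A·(-2)^0 = -5 gives A = -5, and Q(k) = -5·(-2)^k.
Q(4) = -5·(-2)^4 = -80.

-80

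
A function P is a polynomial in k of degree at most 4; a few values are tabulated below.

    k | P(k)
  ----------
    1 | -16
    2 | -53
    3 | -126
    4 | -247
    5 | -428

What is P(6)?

-681

First differences: -37, -73, -121, -181. Second differences: -36, -48, -60. Third differences: -12, -12.
Level-3 differences are constant, so P has degree 3.
Fitting a degree-3 polynomial gives P(k) = -2k³ - 6k² - 5k - 3.
Then P(6) = -681.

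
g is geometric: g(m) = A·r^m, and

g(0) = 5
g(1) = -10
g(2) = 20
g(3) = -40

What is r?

-2

Consecutive ratio: -10/5 = -2, and 20/(-10) = -2, so r = -2.
Then A·(-2)^0 = 5 gives A = 5, and g(m) = 5·(-2)^m.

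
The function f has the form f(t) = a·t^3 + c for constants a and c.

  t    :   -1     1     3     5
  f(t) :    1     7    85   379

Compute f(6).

From f(-1) = 1 and f(1) = 7: -1a + c = 1 and 1a + c = 7.
Subtracting: 2a = 6, so a = 3; then c = 1 − 3·(-1) = 4.
So f(t) = 3t³ + 4, and f(6) = 652.

652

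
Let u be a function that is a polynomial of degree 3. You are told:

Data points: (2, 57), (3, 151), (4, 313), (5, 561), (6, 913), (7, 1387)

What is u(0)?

First differences: 94, 162, 248, 352, 474. Second differences: 68, 86, 104, 122. Third differences: 18, 18, 18.
Level-3 differences are constant, so u has degree 3.
Fitting a degree-3 polynomial gives u(x) = 3x³ + 7x² + 2x + 1.
Then u(0) = 1.

1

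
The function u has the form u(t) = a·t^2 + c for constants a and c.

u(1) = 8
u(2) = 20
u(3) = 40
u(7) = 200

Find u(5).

104

From u(1) = 8 and u(2) = 20: 1a + c = 8 and 4a + c = 20.
Subtracting: 3a = 12, so a = 4; then c = 8 − 4·1 = 4.
So u(t) = 4t² + 4, and u(5) = 104.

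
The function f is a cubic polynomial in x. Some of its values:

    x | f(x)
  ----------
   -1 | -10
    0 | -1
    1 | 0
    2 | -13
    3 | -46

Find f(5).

Write f(x) = ax³ + bx² + cx + d; the 5 given values yield a linear system in the 4 coefficients.
Solving, f(x) = -x³ - 4x² + 6x - 1.
Then f(5) = -196.

-196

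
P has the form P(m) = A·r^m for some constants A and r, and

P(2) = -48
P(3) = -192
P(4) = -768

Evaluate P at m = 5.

-3072

Consecutive ratio: -192/(-48) = 4, and -768/(-192) = 4, so r = 4.
Then A·4^2 = -48 gives A = -3, and P(m) = -3·4^m.
P(5) = -3·4^5 = -3072.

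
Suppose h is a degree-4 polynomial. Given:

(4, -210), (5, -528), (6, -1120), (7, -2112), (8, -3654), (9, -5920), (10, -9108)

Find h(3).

-64

Write h(m) = am^4 + bm³ + cm² + dm + e; the 7 given values yield a linear system in the 5 coefficients.
Solving, h(m) = -m^4 + m³ - m² - m + 2.
Then h(3) = -64.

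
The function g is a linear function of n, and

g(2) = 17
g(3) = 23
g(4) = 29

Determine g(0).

First differences: 6, 6.
Level-1 differences are constant, so g has degree 1.
Fitting a degree-1 polynomial gives g(n) = 6n + 5.
Then g(0) = 5.

5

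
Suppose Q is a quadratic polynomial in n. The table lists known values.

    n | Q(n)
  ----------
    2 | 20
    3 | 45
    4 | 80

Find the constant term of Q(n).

Write Q(n) = an² + bn + c; the 3 given values yield a linear system in the 3 coefficients.
Solving, Q(n) = 5n².
The constant term is Q(0) = 0.

0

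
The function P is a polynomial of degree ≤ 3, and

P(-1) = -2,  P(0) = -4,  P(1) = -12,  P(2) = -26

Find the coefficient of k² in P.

Write P(k) = ak³ + bk² + ck + d; the 4 given values yield a linear system in the 4 coefficients.
Solving, the leading coefficient vanishes, and P(k) = -3k² - 5k - 4.
The coefficient of k² is -3.

-3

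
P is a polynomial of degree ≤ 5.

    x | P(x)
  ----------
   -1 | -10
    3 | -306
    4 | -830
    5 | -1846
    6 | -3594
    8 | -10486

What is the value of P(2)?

Write P(x) = ax^5 + bx^4 + cx³ + dx² + ex + p; the 6 given values yield a linear system in the 6 coefficients.
Solving, the leading coefficient vanishes, and P(x) = -2x^4 - 4x³ - 4x² + 2x - 6.
Then P(2) = -82.

-82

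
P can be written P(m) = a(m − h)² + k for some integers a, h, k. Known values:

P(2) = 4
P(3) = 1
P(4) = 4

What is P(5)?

First differences -3, 3; second difference 6 = 2a, so a = 3.
Expanding, the m-coefficient is −2ah = -6h; matching it to the data gives h = 3, and then k = 1.
So P(m) = 3(m − 3)² + 1.
P(5) = 3·2² + 1 = 13.

13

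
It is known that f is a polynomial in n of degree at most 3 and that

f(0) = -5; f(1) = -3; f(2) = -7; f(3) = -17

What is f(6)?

-83

Write f(n) = an³ + bn² + cn + d; the 4 given values yield a linear system in the 4 coefficients.
Solving, the leading coefficient vanishes, and f(n) = -3n² + 5n - 5.
Then f(6) = -83.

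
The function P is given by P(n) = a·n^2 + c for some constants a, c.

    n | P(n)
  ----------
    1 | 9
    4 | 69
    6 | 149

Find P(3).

From P(1) = 9 and P(4) = 69: 1a + c = 9 and 16a + c = 69.
Subtracting: 15a = 60, so a = 4; then c = 9 − 4·1 = 5.
So P(n) = 4n² + 5, and P(3) = 41.

41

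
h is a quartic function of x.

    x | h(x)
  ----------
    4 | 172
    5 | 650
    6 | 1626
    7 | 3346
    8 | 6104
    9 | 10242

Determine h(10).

16150

Write h(x) = ax^4 + bx³ + cx² + dx + e; the 6 given values yield a linear system in the 5 coefficients.
Solving, h(x) = 2x^4 - 3x³ - 8x² - 5x.
Then h(10) = 16150.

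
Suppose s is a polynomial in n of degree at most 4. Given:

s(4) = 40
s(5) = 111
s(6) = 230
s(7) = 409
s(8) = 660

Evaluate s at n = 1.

First differences: 71, 119, 179, 251. Second differences: 48, 60, 72. Third differences: 12, 12.
Level-3 differences are constant, so s has degree 3.
Fitting a degree-3 polynomial gives s(n) = 2n³ - 6n² + 3n - 4.
Then s(1) = -5.

-5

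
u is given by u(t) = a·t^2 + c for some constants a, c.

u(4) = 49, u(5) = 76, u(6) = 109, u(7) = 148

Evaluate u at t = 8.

193

From u(4) = 49 and u(5) = 76: 16a + c = 49 and 25a + c = 76.
Subtracting: 9a = 27, so a = 3; then c = 49 − 3·16 = 1.
So u(t) = 3t² + 1, and u(8) = 193.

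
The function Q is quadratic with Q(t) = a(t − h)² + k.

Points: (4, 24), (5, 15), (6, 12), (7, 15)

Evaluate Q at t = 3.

39

First differences -9, -3, 3; second difference 6 = 2a, so a = 3.
Expanding, the t-coefficient is −2ah = -6h; matching it to the data gives h = 6, and then k = 12.
So Q(t) = 3(t − 6)² + 12.
Q(3) = 3·(-3)² + 12 = 39.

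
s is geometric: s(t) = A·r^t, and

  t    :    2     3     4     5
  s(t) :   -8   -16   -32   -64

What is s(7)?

Consecutive ratio: -16/(-8) = 2, and -32/(-16) = 2, so r = 2.
Then A·2^2 = -8 gives A = -2, and s(t) = -2·2^t.
s(7) = -2·2^7 = -256.

-256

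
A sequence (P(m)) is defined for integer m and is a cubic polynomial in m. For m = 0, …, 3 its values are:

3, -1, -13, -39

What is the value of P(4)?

Write P(m) = am³ + bm² + cm + d; the 4 given values yield a linear system in the 4 coefficients.
Solving, P(m) = -m³ - m² - 2m + 3.
Then P(4) = -85.

-85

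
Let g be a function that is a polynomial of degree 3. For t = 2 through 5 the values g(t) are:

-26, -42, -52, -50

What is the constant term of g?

0

Write g(t) = at³ + bt² + ct + d; the 4 given values yield a linear system in the 4 coefficients.
Solving, g(t) = t³ - 6t² - 5t.
The constant term is g(0) = 0.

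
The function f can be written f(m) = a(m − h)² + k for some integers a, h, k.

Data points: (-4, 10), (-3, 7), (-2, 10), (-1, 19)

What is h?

-3

First differences -3, 3, 9; second difference 6 = 2a, so a = 3.
Expanding, the m-coefficient is −2ah = -6h; matching it to the data gives h = -3, and then k = 7.
So f(m) = 3(m + 3)² + 7.
Hence h = -3.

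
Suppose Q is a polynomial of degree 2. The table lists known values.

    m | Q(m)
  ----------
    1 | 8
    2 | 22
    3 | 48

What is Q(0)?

6

Write Q(m) = am² + bm + c; the 3 given values yield a linear system in the 3 coefficients.
Solving, Q(m) = 6m² - 4m + 6.
The constant term is Q(0) = 6.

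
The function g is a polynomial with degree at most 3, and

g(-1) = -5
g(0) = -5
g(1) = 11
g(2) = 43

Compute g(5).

235

Write g(x) = ax³ + bx² + cx + d; the 4 given values yield a linear system in the 4 coefficients.
Solving, the leading coefficient vanishes, and g(x) = 8x² + 8x - 5.
Then g(5) = 235.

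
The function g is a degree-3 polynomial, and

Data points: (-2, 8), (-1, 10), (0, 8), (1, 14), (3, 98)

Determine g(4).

200

Write g(x) = ax³ + bx² + cx + d; the 5 given values yield a linear system in the 4 coefficients.
Solving, g(x) = 2x³ + 4x² + 8.
Then g(4) = 200.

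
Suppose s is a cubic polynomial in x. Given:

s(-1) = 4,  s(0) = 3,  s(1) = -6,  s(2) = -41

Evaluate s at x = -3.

54

Write s(x) = ax³ + bx² + cx + d; the 4 given values yield a linear system in the 4 coefficients.
Solving, s(x) = -3x³ - 4x² - 2x + 3.
Then s(-3) = 54.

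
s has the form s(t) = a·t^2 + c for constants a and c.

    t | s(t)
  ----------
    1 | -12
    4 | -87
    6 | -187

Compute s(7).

-252

From s(1) = -12 and s(4) = -87: 1a + c = -12 and 16a + c = -87.
Subtracting: 15a = -75, so a = -5; then c = -12 − (-5)·1 = -7.
So s(t) = -5t² − 7, and s(7) = -252.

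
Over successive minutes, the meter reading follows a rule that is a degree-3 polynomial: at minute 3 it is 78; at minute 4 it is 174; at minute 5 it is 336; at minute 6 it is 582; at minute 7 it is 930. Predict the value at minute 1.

Write the value at m as P(m).
Write P(m) = am³ + bm² + cm + d; the 5 given values yield a linear system in the 4 coefficients.
Solving, P(m) = 3m³ - 3m² + 6m + 6.
Then P(1) = 12.

12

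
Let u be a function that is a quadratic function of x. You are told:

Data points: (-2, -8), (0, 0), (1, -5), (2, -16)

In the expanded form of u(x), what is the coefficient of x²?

Write u(x) = ax² + bx + c; the 4 given values yield a linear system in the 3 coefficients.
Solving, u(x) = -3x² - 2x.
The coefficient of x² is -3.

-3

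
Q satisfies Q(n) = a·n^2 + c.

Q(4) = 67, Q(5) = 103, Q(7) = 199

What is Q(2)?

From Q(4) = 67 and Q(5) = 103: 16a + c = 67 and 25a + c = 103.
Subtracting: 9a = 36, so a = 4; then c = 67 − 4·16 = 3.
So Q(n) = 4n² + 3, and Q(2) = 19.

19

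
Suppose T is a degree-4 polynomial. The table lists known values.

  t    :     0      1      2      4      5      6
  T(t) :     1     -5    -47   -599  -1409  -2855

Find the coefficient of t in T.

-2

Write T(t) = at^4 + bt³ + ct² + dt + e; the 6 given values yield a linear system in the 5 coefficients.
Solving, T(t) = -2t^4 - t³ - t² - 2t + 1.
The coefficient of t is -2.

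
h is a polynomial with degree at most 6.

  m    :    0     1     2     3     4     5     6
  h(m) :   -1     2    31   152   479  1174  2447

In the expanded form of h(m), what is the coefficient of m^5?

0

First differences: 3, 29, 121, 327, 695, 1273. Second differences: 26, 92, 206, 368, 578. Third differences: 66, 114, 162, 210. Fourth differences: 48, 48, 48.
Level-4 differences are constant, so h has degree 4.
Fitting a degree-4 polynomial gives h(m) = 2m^4 - m³ + 2m² - 1.
The coefficient of m^5 is 0.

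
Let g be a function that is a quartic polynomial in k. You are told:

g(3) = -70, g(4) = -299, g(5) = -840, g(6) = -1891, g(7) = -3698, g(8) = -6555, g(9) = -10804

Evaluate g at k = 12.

-36043

Write g(k) = ak^4 + bk³ + ck² + dk + e; the 7 given values yield a linear system in the 5 coefficients.
Solving, g(k) = -2k^4 + 3k³ + 2k² - 4k + 5.
Then g(12) = -36043.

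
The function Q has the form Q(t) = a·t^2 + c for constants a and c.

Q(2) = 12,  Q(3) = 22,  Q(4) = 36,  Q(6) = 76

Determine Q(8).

132

From Q(2) = 12 and Q(3) = 22: 4a + c = 12 and 9a + c = 22.
Subtracting: 5a = 10, so a = 2; then c = 12 − 2·4 = 4.
So Q(t) = 2t² + 4, and Q(8) = 132.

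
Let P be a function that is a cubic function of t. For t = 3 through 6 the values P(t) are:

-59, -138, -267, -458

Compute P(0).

-2

Write P(t) = at³ + bt² + ct + d; the 4 given values yield a linear system in the 4 coefficients.
Solving, P(t) = -2t³ - t² + 2t - 2.
Then P(0) = -2.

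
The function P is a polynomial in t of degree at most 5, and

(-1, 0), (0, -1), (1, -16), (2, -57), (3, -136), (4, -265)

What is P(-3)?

First differences: -1, -15, -41, -79, -129. Second differences: -14, -26, -38, -50. Third differences: -12, -12, -12.
Level-3 differences are constant, so P has degree 3.
Fitting a degree-3 polynomial gives P(t) = -2t³ - 7t² - 6t - 1.
Then P(-3) = 8.

8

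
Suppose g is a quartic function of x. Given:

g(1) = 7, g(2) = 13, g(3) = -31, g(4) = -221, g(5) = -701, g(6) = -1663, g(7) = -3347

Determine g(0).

-1

First differences: 6, -44, -190, -480, -962, -1684. Second differences: -50, -146, -290, -482, -722. Third differences: -96, -144, -192, -240. Fourth differences: -48, -48, -48.
Level-4 differences are constant, so g has degree 4.
Fitting a degree-4 polynomial gives g(x) = -2x^4 + 4x³ + x² + 5x - 1.
Then g(0) = -1.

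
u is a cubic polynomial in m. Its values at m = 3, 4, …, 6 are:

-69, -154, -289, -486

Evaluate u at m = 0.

6

Write u(m) = am³ + bm² + cm + d; the 4 given values yield a linear system in the 4 coefficients.
Solving, u(m) = -2m³ - m² - 4m + 6.
Then u(0) = 6.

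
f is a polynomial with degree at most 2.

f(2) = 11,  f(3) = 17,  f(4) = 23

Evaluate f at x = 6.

Write f(x) = ax² + bx + c; the 3 given values yield a linear system in the 3 coefficients.
Solving, the leading coefficient vanishes, and f(x) = 6x - 1.
Then f(6) = 35.

35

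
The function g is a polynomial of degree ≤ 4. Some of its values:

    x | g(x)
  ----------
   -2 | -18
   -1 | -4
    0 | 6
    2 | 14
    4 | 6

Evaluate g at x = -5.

-84

Write g(x) = ax^4 + bx³ + cx² + dx + e; the 5 given values yield a linear system in the 5 coefficients.
Solving, the top 2 coefficients vanish, and g(x) = -2x² + 8x + 6.
Then g(-5) = -84.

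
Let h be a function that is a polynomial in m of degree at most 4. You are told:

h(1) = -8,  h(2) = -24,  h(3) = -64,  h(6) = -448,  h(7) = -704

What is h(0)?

Write h(m) = am^4 + bm³ + cm² + dm + e; the 5 given values yield a linear system in the 5 coefficients.
Solving, the leading coefficient vanishes, and h(m) = -2m³ - 2m - 4.
The constant term is h(0) = -4.

-4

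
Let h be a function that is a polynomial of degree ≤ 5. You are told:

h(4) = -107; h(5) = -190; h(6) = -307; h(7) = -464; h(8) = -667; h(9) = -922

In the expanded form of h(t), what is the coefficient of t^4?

0

First differences: -83, -117, -157, -203, -255. Second differences: -34, -40, -46, -52. Third differences: -6, -6, -6.
Level-3 differences are constant, so h has degree 3.
Fitting a degree-3 polynomial gives h(t) = -t³ - 2t² - 4t + 5.
The coefficient of t^4 is 0.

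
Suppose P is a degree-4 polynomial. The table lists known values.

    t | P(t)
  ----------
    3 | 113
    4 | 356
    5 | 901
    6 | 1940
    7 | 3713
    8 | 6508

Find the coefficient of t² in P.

Write P(t) = at^4 + bt³ + ct² + dt + e; the 6 given values yield a linear system in the 5 coefficients.
Solving, P(t) = 2t^4 - 4t³ + 5t² + 6t - 4.
The coefficient of t² is 5.

5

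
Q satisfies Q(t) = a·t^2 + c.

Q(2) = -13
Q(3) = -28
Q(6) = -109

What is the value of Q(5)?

From Q(2) = -13 and Q(3) = -28: 4a + c = -13 and 9a + c = -28.
Subtracting: 5a = -15, so a = -3; then c = -13 − (-3)·4 = -1.
So Q(t) = -3t² − 1, and Q(5) = -76.

-76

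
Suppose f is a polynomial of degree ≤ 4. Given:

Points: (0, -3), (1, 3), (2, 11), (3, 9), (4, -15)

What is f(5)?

First differences: 6, 8, -2, -24. Second differences: 2, -10, -22. Third differences: -12, -12.
Level-3 differences are constant, so f has degree 3.
Fitting a degree-3 polynomial gives f(x) = -2x³ + 7x² + x - 3.
Then f(5) = -73.

-73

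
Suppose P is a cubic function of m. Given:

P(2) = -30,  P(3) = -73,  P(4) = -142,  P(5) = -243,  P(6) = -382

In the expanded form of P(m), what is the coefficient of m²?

First differences: -43, -69, -101, -139. Second differences: -26, -32, -38. Third differences: -6, -6.
Level-3 differences are constant, so P has degree 3.
Fitting a degree-3 polynomial gives P(m) = -m³ - 4m² - 4m + 2.
The coefficient of m² is -4.

-4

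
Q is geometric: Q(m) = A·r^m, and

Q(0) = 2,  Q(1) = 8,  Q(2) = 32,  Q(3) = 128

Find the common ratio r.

Consecutive ratio: 8/2 = 4, and 32/8 = 4, so r = 4.
Then A·4^0 = 2 gives A = 2, and Q(m) = 2·4^m.

4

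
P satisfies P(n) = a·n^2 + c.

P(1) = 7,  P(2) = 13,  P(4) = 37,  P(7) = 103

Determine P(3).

From P(1) = 7 and P(2) = 13: 1a + c = 7 and 4a + c = 13.
Subtracting: 3a = 6, so a = 2; then c = 7 − 2·1 = 5.
So P(n) = 2n² + 5, and P(3) = 23.

23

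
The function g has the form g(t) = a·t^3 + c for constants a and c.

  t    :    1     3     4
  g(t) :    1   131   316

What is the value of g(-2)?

-44

From g(1) = 1 and g(3) = 131: 1a + c = 1 and 27a + c = 131.
Subtracting: 26a = 130, so a = 5; then c = 1 − 5·1 = -4.
So g(t) = 5t³ − 4, and g(-2) = -44.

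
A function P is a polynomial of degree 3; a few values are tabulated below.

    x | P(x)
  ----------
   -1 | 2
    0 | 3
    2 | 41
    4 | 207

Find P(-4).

-73

Write P(x) = ax³ + bx² + cx + d; the 4 given values yield a linear system in the 4 coefficients.
Solving, P(x) = 2x³ + 4x² + 3x + 3.
Then P(-4) = -73.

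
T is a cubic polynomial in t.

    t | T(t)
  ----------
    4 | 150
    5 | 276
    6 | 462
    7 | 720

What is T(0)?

Write T(t) = at³ + bt² + ct + d; the 4 given values yield a linear system in the 4 coefficients.
Solving, T(t) = 2t³ + 4t + 6.
The constant term is T(0) = 6.

6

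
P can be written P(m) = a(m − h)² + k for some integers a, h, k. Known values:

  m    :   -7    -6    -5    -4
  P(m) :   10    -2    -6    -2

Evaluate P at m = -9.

58

First differences -12, -4, 4; second difference 8 = 2a, so a = 4.
Expanding, the m-coefficient is −2ah = -8h; matching it to the data gives h = -5, and then k = -6.
So P(m) = 4(m + 5)² − 6.
P(-9) = 4·(-4)² − 6 = 58.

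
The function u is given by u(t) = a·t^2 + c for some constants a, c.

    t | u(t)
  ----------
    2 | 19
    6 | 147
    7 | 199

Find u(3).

From u(2) = 19 and u(6) = 147: 4a + c = 19 and 36a + c = 147.
Subtracting: 32a = 128, so a = 4; then c = 19 − 4·4 = 3.
So u(t) = 4t² + 3, and u(3) = 39.

39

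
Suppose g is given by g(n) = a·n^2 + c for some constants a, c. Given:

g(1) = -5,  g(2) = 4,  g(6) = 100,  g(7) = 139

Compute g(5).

67

From g(1) = -5 and g(2) = 4: 1a + c = -5 and 4a + c = 4.
Subtracting: 3a = 9, so a = 3; then c = -5 − 3·1 = -8.
So g(n) = 3n² − 8, and g(5) = 67.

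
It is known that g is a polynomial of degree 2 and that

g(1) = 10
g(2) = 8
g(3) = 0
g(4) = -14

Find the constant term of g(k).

6

First differences: -2, -8, -14. Second differences: -6, -6.
Level-2 differences are constant, so g has degree 2.
Fitting a degree-2 polynomial gives g(k) = -3k² + 7k + 6.
The constant term is g(0) = 6.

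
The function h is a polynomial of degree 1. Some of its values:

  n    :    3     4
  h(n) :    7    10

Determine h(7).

19

Write h(n) = an + b; the 2 given values yield a linear system in the 2 coefficients.
Solving, h(n) = 3n - 2.
Then h(7) = 19.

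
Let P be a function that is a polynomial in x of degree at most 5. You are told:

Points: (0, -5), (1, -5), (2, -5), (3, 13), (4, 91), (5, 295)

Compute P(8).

2683

Write P(x) = ax^5 + bx^4 + cx³ + dx² + ex + p; the 6 given values yield a linear system in the 6 coefficients.
Solving, the leading coefficient vanishes, and P(x) = x^4 - 3x³ + 2x² - 5.
Then P(8) = 2683.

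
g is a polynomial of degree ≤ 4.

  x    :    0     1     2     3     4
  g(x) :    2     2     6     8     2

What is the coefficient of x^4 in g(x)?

0

Write g(x) = ax^4 + bx³ + cx² + dx + e; the 5 given values yield a linear system in the 5 coefficients.
Solving, the leading coefficient vanishes, and g(x) = -x³ + 5x² - 4x + 2.
The coefficient of x^4 is 0.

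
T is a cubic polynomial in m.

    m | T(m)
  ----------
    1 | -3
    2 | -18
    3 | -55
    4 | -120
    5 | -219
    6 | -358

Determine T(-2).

First differences: -15, -37, -65, -99, -139. Second differences: -22, -28, -34, -40. Third differences: -6, -6, -6.
Level-3 differences are constant, so T has degree 3.
Fitting a degree-3 polynomial gives T(m) = -m³ - 5m² + 7m - 4.
Then T(-2) = -30.

-30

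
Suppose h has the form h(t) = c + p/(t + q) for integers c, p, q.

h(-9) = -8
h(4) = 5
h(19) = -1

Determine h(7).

(h(t) − c)(t + q) = p for each data point; the three points give a linear system in c and q, then p follows.
Solving: c = -3, q = 1, p = 40, so h(t) = -3 + 40/(t + 1).
Then h(7) = -3 + 40/8 = 2.

2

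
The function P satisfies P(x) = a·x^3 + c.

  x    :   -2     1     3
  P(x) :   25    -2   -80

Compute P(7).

-1028

From P(-2) = 25 and P(1) = -2: -8a + c = 25 and 1a + c = -2.
Subtracting: 9a = -27, so a = -3; then c = 25 − (-3)·(-8) = 1.
So P(x) = -3x³ + 1, and P(7) = -1028.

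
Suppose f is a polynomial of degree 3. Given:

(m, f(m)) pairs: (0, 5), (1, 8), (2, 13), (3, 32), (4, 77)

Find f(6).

Write f(m) = am³ + bm² + cm + d; the 5 given values yield a linear system in the 4 coefficients.
Solving, f(m) = 2m³ - 5m² + 6m + 5.
Then f(6) = 293.

293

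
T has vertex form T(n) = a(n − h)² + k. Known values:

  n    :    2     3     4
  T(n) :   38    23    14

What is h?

First differences -15, -9; second difference 6 = 2a, so a = 3.
Expanding, the n-coefficient is −2ah = -6h; matching it to the data gives h = 5, and then k = 11.
So T(n) = 3(n − 5)² + 11.
Hence h = 5.

5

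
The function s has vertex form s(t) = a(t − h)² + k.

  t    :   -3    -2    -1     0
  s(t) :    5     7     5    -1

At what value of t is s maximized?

First differences 2, -2, -6; second difference -4 = 2a, so a = -2.
Expanding, the t-coefficient is −2ah = 4h; matching it to the data gives h = -2, and then k = 7.
So s(t) = -2(t + 2)² + 7.
Hence h = -2.

-2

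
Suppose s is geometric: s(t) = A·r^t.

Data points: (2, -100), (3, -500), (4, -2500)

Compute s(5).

-12500

Consecutive ratio: -500/(-100) = 5, and -2500/(-500) = 5, so r = 5.
Then A·5^2 = -100 gives A = -4, and s(t) = -4·5^t.
s(5) = -4·5^5 = -12500.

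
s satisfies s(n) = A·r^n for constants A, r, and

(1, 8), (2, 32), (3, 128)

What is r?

4

Consecutive ratio: 32/8 = 4, and 128/32 = 4, so r = 4.
Then A·4^1 = 8 gives A = 2, and s(n) = 2·4^n.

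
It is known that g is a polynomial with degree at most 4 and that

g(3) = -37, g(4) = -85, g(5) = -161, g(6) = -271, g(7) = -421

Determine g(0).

First differences: -48, -76, -110, -150. Second differences: -28, -34, -40. Third differences: -6, -6.
Level-3 differences are constant, so g has degree 3.
Fitting a degree-3 polynomial gives g(k) = -k³ - 2k² + 3k - 1.
Then g(0) = -1.

-1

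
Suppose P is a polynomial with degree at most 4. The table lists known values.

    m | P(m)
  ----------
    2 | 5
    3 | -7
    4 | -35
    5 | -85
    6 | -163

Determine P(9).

-625

First differences: -12, -28, -50, -78. Second differences: -16, -22, -28. Third differences: -6, -6.
Level-3 differences are constant, so P has degree 3.
Fitting a degree-3 polynomial gives P(m) = -m³ + m² + 2m + 5.
Then P(9) = -625.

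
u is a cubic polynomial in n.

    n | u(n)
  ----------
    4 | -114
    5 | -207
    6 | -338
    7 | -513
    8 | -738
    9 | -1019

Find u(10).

First differences: -93, -131, -175, -225, -281. Second differences: -38, -44, -50, -56. Third differences: -6, -6, -6.
Level-3 differences are constant, so u has degree 3.
Fitting a degree-3 polynomial gives u(n) = -n³ - 4n² + 4n - 2.
Then u(10) = -1362.

-1362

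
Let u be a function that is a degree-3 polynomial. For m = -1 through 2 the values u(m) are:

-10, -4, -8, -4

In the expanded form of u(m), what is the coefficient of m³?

3

Write u(m) = am³ + bm² + cm + d; the 4 given values yield a linear system in the 4 coefficients.
Solving, u(m) = 3m³ - 5m² - 2m - 4.
The coefficient of m³ is 3.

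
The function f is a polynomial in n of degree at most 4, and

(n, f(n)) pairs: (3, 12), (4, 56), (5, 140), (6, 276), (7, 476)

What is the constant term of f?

0

First differences: 44, 84, 136, 200. Second differences: 40, 52, 64. Third differences: 12, 12.
Level-3 differences are constant, so f has degree 3.
Fitting a degree-3 polynomial gives f(n) = 2n³ - 4n² - 2n.
The constant term is f(0) = 0.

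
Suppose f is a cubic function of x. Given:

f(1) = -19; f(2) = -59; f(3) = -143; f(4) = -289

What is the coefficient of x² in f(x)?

-4

Write f(x) = ax³ + bx² + cx + d; the 4 given values yield a linear system in the 4 coefficients.
Solving, f(x) = -3x³ - 4x² - 7x - 5.
The coefficient of x² is -4.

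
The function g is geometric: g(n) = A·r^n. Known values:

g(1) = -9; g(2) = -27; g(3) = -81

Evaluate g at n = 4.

Consecutive ratio: -27/(-9) = 3, and -81/(-27) = 3, so r = 3.
Then A·3^1 = -9 gives A = -3, and g(n) = -3·3^n.
g(4) = -3·3^4 = -243.

-243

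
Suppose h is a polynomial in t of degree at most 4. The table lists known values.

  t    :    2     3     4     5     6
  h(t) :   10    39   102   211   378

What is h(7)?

First differences: 29, 63, 109, 167. Second differences: 34, 46, 58. Third differences: 12, 12.
Level-3 differences are constant, so h has degree 3.
Fitting a degree-3 polynomial gives h(t) = 2t³ - t² - 4t + 6.
Then h(7) = 615.

615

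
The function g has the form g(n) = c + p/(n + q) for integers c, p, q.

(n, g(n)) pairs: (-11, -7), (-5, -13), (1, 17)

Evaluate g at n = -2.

-43

(g(n) − c)(n + q) = p for each data point; the three points give a linear system in c and q, then p follows.
Solving: c = -3, q = 1, p = 40, so g(n) = -3 + 40/(n + 1).
Then g(-2) = -3 + 40/(-1) = -43.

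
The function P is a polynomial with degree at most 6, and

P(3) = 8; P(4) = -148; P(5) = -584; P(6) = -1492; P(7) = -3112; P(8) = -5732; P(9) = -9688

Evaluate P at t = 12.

First differences: -156, -436, -908, -1620, -2620, -3956. Second differences: -280, -472, -712, -1000, -1336. Third differences: -192, -240, -288, -336. Fourth differences: -48, -48, -48.
Level-4 differences are constant, so P has degree 4.
Fitting a degree-4 polynomial gives P(t) = -2t^4 + 4t³ + 6t² + 4t - 4.
Then P(12) = -33652.

-33652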